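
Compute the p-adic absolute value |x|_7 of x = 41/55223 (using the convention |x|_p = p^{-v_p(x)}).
|41/55223|_7 = 2401

Step 1 — compute v_7(x) by factoring powers of 7 out of the numerator and denominator: v_7(41/55223) = -4. Step 2 — apply |x|_p = p^{-v_p(x)} = 7^{4} = 2401.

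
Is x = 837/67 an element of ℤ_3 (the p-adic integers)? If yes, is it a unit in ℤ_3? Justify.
x ∈ ℤ_3 but not a unit; v_3(x) = 3 > 0

ℤ_3 = {x ∈ ℚ_3 : v_3(x) ≥ 0} and ℤ_3^× = {x ∈ ℤ_3 : v_3(x) = 0}. Here v_3(837/67) = v_3(num) − v_3(den) = 3; compare against these criteria.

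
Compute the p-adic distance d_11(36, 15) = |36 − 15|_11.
d_11(36, 15) = 1

Step 1 — x − y = 36 − 15 = 21. Step 2 — v_11(21) = 0 (factor: 21 = (11^0 · 21); the sign does not affect v_p). Step 3 — |x − y|_11 = 11^{0} = 1.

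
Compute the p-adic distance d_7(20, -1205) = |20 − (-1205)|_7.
d_7(20, -1205) = 1/49

Step 1 — x − y = 20 − (-1205) = 1225. Step 2 — v_7(1225) = 2 (factor: 1225 = (7^2 · 25); the sign does not affect v_p). Step 3 — |x − y|_7 = 7^{-2} = 1/49.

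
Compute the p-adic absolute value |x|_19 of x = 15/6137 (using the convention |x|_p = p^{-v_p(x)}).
|15/6137|_19 = 361

Step 1 — compute v_19(x) by factoring powers of 19 out of the numerator and denominator: v_19(15/6137) = -2. Step 2 — apply |x|_p = p^{-v_p(x)} = 19^{2} = 361.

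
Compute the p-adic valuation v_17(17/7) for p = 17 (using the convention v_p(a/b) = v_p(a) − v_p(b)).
v_17(17/7) = 1

Factor powers of 17 from the numerator and denominator of the reduced fraction: 17 = 17^1 · 1 and 7 = 17^0 · 7. Apply v_p(a/b) = v_p(a) − v_p(b): v_17(17/7) = 1 − 0 = 1.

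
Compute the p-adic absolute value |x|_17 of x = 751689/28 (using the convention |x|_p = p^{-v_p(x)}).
|751689/28|_17 = 1/83521

Step 1 — compute v_17(x) by factoring powers of 17 out of the numerator and denominator: v_17(751689/28) = 4. Step 2 — apply |x|_p = p^{-v_p(x)} = 17^{-4} = 1/83521.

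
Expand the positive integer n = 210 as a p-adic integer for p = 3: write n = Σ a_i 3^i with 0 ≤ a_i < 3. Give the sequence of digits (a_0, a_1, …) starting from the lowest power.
(a_0, a_1, …) = (0, 1, 2, 1, 2)

Repeated division by 3 gives the digits low-to-high: 210 = 1·3^1 + 2·3^2 + 1·3^3 + 2·3^4. Digit sequence: (0, 1, 2, 1, 2).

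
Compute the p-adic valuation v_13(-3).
v_13(-3) = 0

v_13(n) is the largest exponent k such that 13^k divides n. Factor out: -3 = -13^0 · 3. (Sign doesn't affect v_p.) So v_13(-3) = 0.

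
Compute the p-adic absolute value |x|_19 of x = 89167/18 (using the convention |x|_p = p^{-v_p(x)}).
|89167/18|_19 = 1/6859

Step 1 — compute v_19(x) by factoring powers of 19 out of the numerator and denominator: v_19(89167/18) = 3. Step 2 — apply |x|_p = p^{-v_p(x)} = 19^{-3} = 1/6859.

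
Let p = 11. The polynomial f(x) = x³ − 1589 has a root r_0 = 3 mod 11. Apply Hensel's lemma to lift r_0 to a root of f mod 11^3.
r_2 = 146 (mod 1331)

Hensel: r_{i+1} = r_i − f(r_i)/f′(r_i) mod 11^{i+2}, where f′(x) = 3x². Iterate:
  r_0 = 3 (mod 11)
  r_1 = 25 (mod 121)
  r_2 = 146 (mod 1331)
Final: r = 146 with f(r) ≡ 0 mod 11^3.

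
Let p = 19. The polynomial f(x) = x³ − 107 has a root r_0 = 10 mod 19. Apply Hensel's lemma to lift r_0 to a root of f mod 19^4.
r_3 = 93281 (mod 130321)

Hensel: r_{i+1} = r_i − f(r_i)/f′(r_i) mod 19^{i+2}, where f′(x) = 3x². Iterate:
  r_0 = 10 (mod 19)
  r_1 = 143 (mod 361)
  r_2 = 4114 (mod 6859)
  r_3 = 93281 (mod 130321)
Final: r = 93281 with f(r) ≡ 0 mod 19^4.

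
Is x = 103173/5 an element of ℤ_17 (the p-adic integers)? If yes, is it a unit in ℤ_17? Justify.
x ∈ ℤ_17 but not a unit; v_17(x) = 3 > 0

ℤ_17 = {x ∈ ℚ_17 : v_17(x) ≥ 0} and ℤ_17^× = {x ∈ ℤ_17 : v_17(x) = 0}. Here v_17(103173/5) = v_17(num) − v_17(den) = 3; compare against these criteria.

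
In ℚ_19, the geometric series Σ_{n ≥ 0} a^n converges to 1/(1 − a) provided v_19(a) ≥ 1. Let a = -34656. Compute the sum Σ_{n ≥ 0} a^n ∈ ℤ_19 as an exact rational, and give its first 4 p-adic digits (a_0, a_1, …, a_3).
Σ a^n = 1/(1 − a) = 1/34657;  first 4 digits = (1, 0, 18, 13)

v_19(a) = 2 ≥ 1, so the series converges in ℤ_19 to 1/(1 − a) = 1/(1 − (-34656)) = 1/34657. Expand this rational in ℤ_19: compute digits iteratively via d_i = x_i mod 19, x_{i+1} = (x_i − d_i)/19. The first 4 digits are (1, 0, 18, 13).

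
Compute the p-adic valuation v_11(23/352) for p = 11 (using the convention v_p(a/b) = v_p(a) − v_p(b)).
v_11(23/352) = -1

Factor powers of 11 from the numerator and denominator of the reduced fraction: 23 = 11^0 · 23 and 352 = 11^1 · 32. Apply v_p(a/b) = v_p(a) − v_p(b): v_11(23/352) = 0 − 1 = -1.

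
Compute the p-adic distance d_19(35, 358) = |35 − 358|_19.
d_19(35, 358) = 1/19

Step 1 — x − y = 35 − 358 = -323. Step 2 — v_19(-323) = 1 (factor: -323 = −(19^1 · 17); the sign does not affect v_p). Step 3 — |x − y|_19 = 19^{-1} = 1/19.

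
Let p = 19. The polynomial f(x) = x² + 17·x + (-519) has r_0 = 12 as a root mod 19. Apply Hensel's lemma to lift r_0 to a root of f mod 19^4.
r_3 = 46277 (mod 130321)

Hensel: r_{i+1} = r_i − f(r_i)·(f′(r_i))^{-1} mod 19^{i+2}, f′(x) = 2x + 17. Iterate:
  r_0 = 12 (mod 19)
  r_1 = 69 (mod 361)
  r_2 = 5123 (mod 6859)
  r_3 = 46277 (mod 130321)
Final: r = 46277 satisfies f(r) ≡ 0 mod 19^4.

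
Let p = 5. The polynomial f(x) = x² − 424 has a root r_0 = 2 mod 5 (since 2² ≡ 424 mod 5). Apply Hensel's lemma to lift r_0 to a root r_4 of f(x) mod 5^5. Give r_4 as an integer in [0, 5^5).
r_4 = 257 (mod 3125)

Hensel's recurrence: r_{i+1} = r_i − f(r_i)·(f′(r_i))^{-1} mod 5^{i+2}, with f′(x) = 2x. Iterate:
  r_0 = 2 (mod 5)
  r_1 = 7 (mod 25)
  r_2 = 7 (mod 125)
  r_3 = 257 (mod 625)
  r_4 = 257 (mod 3125)
Final: r_4 = 257, and one checks f(r_4) ≡ 0 mod 5^5.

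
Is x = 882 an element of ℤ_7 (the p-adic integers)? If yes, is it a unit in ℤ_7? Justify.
x ∈ ℤ_7 but not a unit; v_7(x) = 2 > 0

ℤ_7 = {x ∈ ℚ_7 : v_7(x) ≥ 0} and ℤ_7^× = {x ∈ ℤ_7 : v_7(x) = 0}. Here v_7(882) = v_7(num) − v_7(den) = 2; compare against these criteria.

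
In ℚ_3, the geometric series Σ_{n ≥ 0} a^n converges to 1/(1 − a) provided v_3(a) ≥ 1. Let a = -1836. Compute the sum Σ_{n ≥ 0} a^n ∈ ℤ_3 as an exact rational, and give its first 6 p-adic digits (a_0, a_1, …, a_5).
Σ a^n = 1/(1 − a) = 1/1837;  first 6 digits = (1, 0, 0, 1, 1, 1)

v_3(a) = 3 ≥ 1, so the series converges in ℤ_3 to 1/(1 − a) = 1/(1 − (-1836)) = 1/1837. Expand this rational in ℤ_3: compute digits iteratively via d_i = x_i mod 3, x_{i+1} = (x_i − d_i)/3. The first 6 digits are (1, 0, 0, 1, 1, 1).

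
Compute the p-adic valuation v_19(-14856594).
v_19(-14856594) = 5

v_19(n) is the largest exponent k such that 19^k divides n. Factor out: -14856594 = -19^5 · 6. (Sign doesn't affect v_p.) So v_19(-14856594) = 5.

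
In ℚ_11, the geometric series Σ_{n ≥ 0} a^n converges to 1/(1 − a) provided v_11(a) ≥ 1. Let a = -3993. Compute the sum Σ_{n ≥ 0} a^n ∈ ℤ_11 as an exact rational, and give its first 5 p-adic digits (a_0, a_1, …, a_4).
Σ a^n = 1/(1 − a) = 1/3994;  first 5 digits = (1, 0, 0, 8, 10)

v_11(a) = 3 ≥ 1, so the series converges in ℤ_11 to 1/(1 − a) = 1/(1 − (-3993)) = 1/3994. Expand this rational in ℤ_11: compute digits iteratively via d_i = x_i mod 11, x_{i+1} = (x_i − d_i)/11. The first 5 digits are (1, 0, 0, 8, 10).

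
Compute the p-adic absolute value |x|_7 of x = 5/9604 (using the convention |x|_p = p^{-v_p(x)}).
|5/9604|_7 = 2401

Step 1 — compute v_7(x) by factoring powers of 7 out of the numerator and denominator: v_7(5/9604) = -4. Step 2 — apply |x|_p = p^{-v_p(x)} = 7^{4} = 2401.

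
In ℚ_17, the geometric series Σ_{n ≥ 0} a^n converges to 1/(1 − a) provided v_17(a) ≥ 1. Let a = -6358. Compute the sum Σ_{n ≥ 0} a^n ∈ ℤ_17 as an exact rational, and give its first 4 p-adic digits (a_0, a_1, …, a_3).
Σ a^n = 1/(1 − a) = 1/6359;  first 4 digits = (1, 0, 12, 15)

v_17(a) = 2 ≥ 1, so the series converges in ℤ_17 to 1/(1 − a) = 1/(1 − (-6358)) = 1/6359. Expand this rational in ℤ_17: compute digits iteratively via d_i = x_i mod 17, x_{i+1} = (x_i − d_i)/17. The first 4 digits are (1, 0, 12, 15).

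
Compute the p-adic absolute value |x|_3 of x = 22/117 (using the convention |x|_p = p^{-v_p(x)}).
|22/117|_3 = 9

Step 1 — compute v_3(x) by factoring powers of 3 out of the numerator and denominator: v_3(22/117) = -2. Step 2 — apply |x|_p = p^{-v_p(x)} = 3^{2} = 9.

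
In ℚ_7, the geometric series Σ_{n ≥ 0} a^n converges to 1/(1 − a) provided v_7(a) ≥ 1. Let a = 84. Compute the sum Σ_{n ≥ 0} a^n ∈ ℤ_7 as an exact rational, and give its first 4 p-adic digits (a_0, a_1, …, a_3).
Σ a^n = 1/(1 − a) = -1/83;  first 4 digits = (1, 5, 5, 5)

v_7(a) = 1 ≥ 1, so the series converges in ℤ_7 to 1/(1 − a) = 1/(1 − 84) = -1/83. Expand this rational in ℤ_7: compute digits iteratively via d_i = x_i mod 7, x_{i+1} = (x_i − d_i)/7. The first 4 digits are (1, 5, 5, 5).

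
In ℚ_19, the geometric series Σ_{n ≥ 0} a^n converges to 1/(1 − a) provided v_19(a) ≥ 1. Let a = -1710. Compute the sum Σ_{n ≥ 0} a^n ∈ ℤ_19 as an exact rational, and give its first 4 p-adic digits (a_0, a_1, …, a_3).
Σ a^n = 1/(1 − a) = 1/1711;  first 4 digits = (1, 5, 1, 0)

v_19(a) = 1 ≥ 1, so the series converges in ℤ_19 to 1/(1 − a) = 1/(1 − (-1710)) = 1/1711. Expand this rational in ℤ_19: compute digits iteratively via d_i = x_i mod 19, x_{i+1} = (x_i − d_i)/19. The first 4 digits are (1, 5, 1, 0).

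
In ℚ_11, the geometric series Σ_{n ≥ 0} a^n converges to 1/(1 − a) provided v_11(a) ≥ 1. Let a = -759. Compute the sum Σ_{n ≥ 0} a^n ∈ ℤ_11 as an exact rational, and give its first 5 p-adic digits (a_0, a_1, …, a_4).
Σ a^n = 1/(1 − a) = 1/760;  first 5 digits = (1, 8, 2, 9, 10)

v_11(a) = 1 ≥ 1, so the series converges in ℤ_11 to 1/(1 − a) = 1/(1 − (-759)) = 1/760. Expand this rational in ℤ_11: compute digits iteratively via d_i = x_i mod 11, x_{i+1} = (x_i − d_i)/11. The first 5 digits are (1, 8, 2, 9, 10).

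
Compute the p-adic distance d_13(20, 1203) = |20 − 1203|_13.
d_13(20, 1203) = 1/169

Step 1 — x − y = 20 − 1203 = -1183. Step 2 — v_13(-1183) = 2 (factor: -1183 = −(13^2 · 7); the sign does not affect v_p). Step 3 — |x − y|_13 = 13^{-2} = 1/169.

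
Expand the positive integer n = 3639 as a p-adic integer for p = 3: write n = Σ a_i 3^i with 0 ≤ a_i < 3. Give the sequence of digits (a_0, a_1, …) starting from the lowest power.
(a_0, a_1, …) = (0, 1, 2, 2, 2, 2, 1, 1)

Repeated division by 3 gives the digits low-to-high: 3639 = 1·3^1 + 2·3^2 + 2·3^3 + 2·3^4 + 2·3^5 + 1·3^6 + 1·3^7. Digit sequence: (0, 1, 2, 2, 2, 2, 1, 1).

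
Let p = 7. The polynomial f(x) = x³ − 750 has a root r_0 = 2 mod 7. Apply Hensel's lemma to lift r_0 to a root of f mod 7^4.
r_3 = 1444 (mod 2401)

Hensel: r_{i+1} = r_i − f(r_i)/f′(r_i) mod 7^{i+2}, where f′(x) = 3x². Iterate:
  r_0 = 2 (mod 7)
  r_1 = 23 (mod 49)
  r_2 = 72 (mod 343)
  r_3 = 1444 (mod 2401)
Final: r = 1444 with f(r) ≡ 0 mod 7^4.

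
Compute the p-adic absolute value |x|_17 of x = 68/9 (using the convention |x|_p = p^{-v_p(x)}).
|68/9|_17 = 1/17

Step 1 — compute v_17(x) by factoring powers of 17 out of the numerator and denominator: v_17(68/9) = 1. Step 2 — apply |x|_p = p^{-v_p(x)} = 17^{-1} = 1/17.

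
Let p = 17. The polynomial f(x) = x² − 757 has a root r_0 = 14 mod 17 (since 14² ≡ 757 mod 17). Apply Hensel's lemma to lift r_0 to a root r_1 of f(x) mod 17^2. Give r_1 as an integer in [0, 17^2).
r_1 = 65 (mod 289)

Hensel's recurrence: r_{i+1} = r_i − f(r_i)·(f′(r_i))^{-1} mod 17^{i+2}, with f′(x) = 2x. Iterate:
  r_0 = 14 (mod 17)
  r_1 = 65 (mod 289)
Final: r_1 = 65, and one checks f(r_1) ≡ 0 mod 17^2.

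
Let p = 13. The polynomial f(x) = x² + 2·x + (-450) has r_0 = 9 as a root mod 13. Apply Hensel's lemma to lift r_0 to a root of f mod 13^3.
r_2 = 542 (mod 2197)

Hensel: r_{i+1} = r_i − f(r_i)·(f′(r_i))^{-1} mod 13^{i+2}, f′(x) = 2x + 2. Iterate:
  r_0 = 9 (mod 13)
  r_1 = 35 (mod 169)
  r_2 = 542 (mod 2197)
Final: r = 542 satisfies f(r) ≡ 0 mod 13^3.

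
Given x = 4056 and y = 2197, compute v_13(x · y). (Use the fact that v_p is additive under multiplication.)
v_13(8911032) = 5

v_p(x) = 2 (factor: 4056 = 13^2 · 24); v_p(y) = 3 (factor: 2197 = 13^3 · 1). Additivity: v_p(xy) = v_p(x) + v_p(y) = 2 + 3 = 5. (Direct check: xy = 8911032 = 13^5 · (24).)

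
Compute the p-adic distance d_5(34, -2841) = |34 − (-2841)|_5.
d_5(34, -2841) = 1/125

Step 1 — x − y = 34 − (-2841) = 2875. Step 2 — v_5(2875) = 3 (factor: 2875 = (5^3 · 23); the sign does not affect v_p). Step 3 — |x − y|_5 = 5^{-3} = 1/125.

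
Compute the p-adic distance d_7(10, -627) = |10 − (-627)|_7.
d_7(10, -627) = 1/49

Step 1 — x − y = 10 − (-627) = 637. Step 2 — v_7(637) = 2 (factor: 637 = (7^2 · 13); the sign does not affect v_p). Step 3 — |x − y|_7 = 7^{-2} = 1/49.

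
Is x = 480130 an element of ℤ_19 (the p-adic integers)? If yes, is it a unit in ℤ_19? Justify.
x ∈ ℤ_19 but not a unit; v_19(x) = 3 > 0

ℤ_19 = {x ∈ ℚ_19 : v_19(x) ≥ 0} and ℤ_19^× = {x ∈ ℤ_19 : v_19(x) = 0}. Here v_19(480130) = v_19(num) − v_19(den) = 3; compare against these criteria.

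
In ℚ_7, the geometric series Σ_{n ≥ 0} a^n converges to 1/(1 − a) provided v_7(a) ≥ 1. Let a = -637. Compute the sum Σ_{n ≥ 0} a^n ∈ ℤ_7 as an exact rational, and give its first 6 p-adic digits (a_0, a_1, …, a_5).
Σ a^n = 1/(1 − a) = 1/638;  first 6 digits = (1, 0, 1, 5, 0, 3)

v_7(a) = 2 ≥ 1, so the series converges in ℤ_7 to 1/(1 − a) = 1/(1 − (-637)) = 1/638. Expand this rational in ℤ_7: compute digits iteratively via d_i = x_i mod 7, x_{i+1} = (x_i − d_i)/7. The first 6 digits are (1, 0, 1, 5, 0, 3).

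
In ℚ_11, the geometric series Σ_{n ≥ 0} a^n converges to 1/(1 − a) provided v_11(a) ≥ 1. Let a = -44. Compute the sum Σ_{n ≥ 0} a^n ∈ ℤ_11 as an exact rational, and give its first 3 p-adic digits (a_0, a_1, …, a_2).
Σ a^n = 1/(1 − a) = 1/45;  first 3 digits = (1, 7, 4)

v_11(a) = 1 ≥ 1, so the series converges in ℤ_11 to 1/(1 − a) = 1/(1 − (-44)) = 1/45. Expand this rational in ℤ_11: compute digits iteratively via d_i = x_i mod 11, x_{i+1} = (x_i − d_i)/11. The first 3 digits are (1, 7, 4).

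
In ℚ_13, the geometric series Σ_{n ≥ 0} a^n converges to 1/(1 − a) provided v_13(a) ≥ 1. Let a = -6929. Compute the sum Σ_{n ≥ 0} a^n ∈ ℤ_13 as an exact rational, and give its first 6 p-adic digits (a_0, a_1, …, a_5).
Σ a^n = 1/(1 − a) = 1/6930;  first 6 digits = (1, 0, 11, 9, 3, 12)

v_13(a) = 2 ≥ 1, so the series converges in ℤ_13 to 1/(1 − a) = 1/(1 − (-6929)) = 1/6930. Expand this rational in ℤ_13: compute digits iteratively via d_i = x_i mod 13, x_{i+1} = (x_i − d_i)/13. The first 6 digits are (1, 0, 11, 9, 3, 12).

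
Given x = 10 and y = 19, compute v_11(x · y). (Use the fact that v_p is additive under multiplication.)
v_11(190) = 0

v_p(x) = 0 (factor: 10 = 11^0 · 10); v_p(y) = 0 (factor: 19 = 11^0 · 19). Additivity: v_p(xy) = v_p(x) + v_p(y) = 0 + 0 = 0. (Direct check: xy = 190 = 11^0 · (190).)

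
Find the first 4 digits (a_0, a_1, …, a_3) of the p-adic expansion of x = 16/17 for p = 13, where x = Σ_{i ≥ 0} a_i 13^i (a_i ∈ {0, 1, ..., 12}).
(a_0, …, a_3) = (4, 12, 9, 0)

v_13(16/17) = 0 (numerator and denominator both coprime to 13), so x ∈ ℤ_13^×. Compute digits iteratively via a_i = x_i mod 13, x_{i+1} = (x_i − a_i)/13, with x_0 = x:
  x_0 = 16/17;  a_0 = 4;  x_1 = (x_0 − 4)/13 = -4/17
  x_1 = -4/17;  a_1 = 12;  x_2 = (x_1 − 12)/13 = -16/17
  x_2 = -16/17;  a_2 = 9;  x_3 = (x_2 − 9)/13 = -13/17
  x_3 = -13/17;  a_3 = 0;  x_4 = (x_3 − 0)/13 = -1/17
Digits: (4, 12, 9, 0).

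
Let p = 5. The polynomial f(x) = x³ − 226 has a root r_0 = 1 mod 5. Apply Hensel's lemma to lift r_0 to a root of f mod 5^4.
r_3 = 76 (mod 625)

Hensel: r_{i+1} = r_i − f(r_i)/f′(r_i) mod 5^{i+2}, where f′(x) = 3x². Iterate:
  r_0 = 1 (mod 5)
  r_1 = 1 (mod 25)
  r_2 = 76 (mod 125)
  r_3 = 76 (mod 625)
Final: r = 76 with f(r) ≡ 0 mod 5^4.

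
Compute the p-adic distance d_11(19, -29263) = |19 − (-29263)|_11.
d_11(19, -29263) = 1/14641

Step 1 — x − y = 19 − (-29263) = 29282. Step 2 — v_11(29282) = 4 (factor: 29282 = (11^4 · 2); the sign does not affect v_p). Step 3 — |x − y|_11 = 11^{-4} = 1/14641.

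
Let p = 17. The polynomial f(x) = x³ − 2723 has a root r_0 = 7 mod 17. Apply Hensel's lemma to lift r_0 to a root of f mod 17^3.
r_2 = 4138 (mod 4913)

Hensel: r_{i+1} = r_i − f(r_i)/f′(r_i) mod 17^{i+2}, where f′(x) = 3x². Iterate:
  r_0 = 7 (mod 17)
  r_1 = 92 (mod 289)
  r_2 = 4138 (mod 4913)
Final: r = 4138 with f(r) ≡ 0 mod 17^3.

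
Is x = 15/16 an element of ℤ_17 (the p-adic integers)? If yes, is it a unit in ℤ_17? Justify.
x ∈ ℤ_17^× (unit); v_17(x) = 0

ℤ_17 = {x ∈ ℚ_17 : v_17(x) ≥ 0} and ℤ_17^× = {x ∈ ℤ_17 : v_17(x) = 0}. Here v_17(15/16) = v_17(num) − v_17(den) = 0; compare against these criteria.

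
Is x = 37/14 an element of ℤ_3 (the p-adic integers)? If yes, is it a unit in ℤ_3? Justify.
x ∈ ℤ_3^× (unit); v_3(x) = 0

ℤ_3 = {x ∈ ℚ_3 : v_3(x) ≥ 0} and ℤ_3^× = {x ∈ ℤ_3 : v_3(x) = 0}. Here v_3(37/14) = v_3(num) − v_3(den) = 0; compare against these criteria.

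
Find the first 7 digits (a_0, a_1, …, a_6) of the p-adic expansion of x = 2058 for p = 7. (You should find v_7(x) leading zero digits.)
(a_0, …, a_6) = (0, 0, 0, 6, 0, 0, 0)

v_7(2058) = 3, so a_0 = ... = a_2 = 0. Factor out: x = 7^3 · u with u = 6 a unit in ℤ_7. Expand u iteratively via a_{v+i} = u_i mod 7, u_{i+1} = (u_i − a_{v+i})/7:
  u_0 = 6;  a_3 = 6;  u_1 = (u_0 − 6)/7 = 0
  u_1 = 0;  a_4 = 0;  u_2 = (u_1 − 0)/7 = 0
  u_2 = 0;  a_5 = 0;  u_3 = (u_2 − 0)/7 = 0
  u_3 = 0;  a_6 = 0;  u_4 = (u_3 − 0)/7 = 0
Digits: (0, 0, 0, 6, 0, 0, 0).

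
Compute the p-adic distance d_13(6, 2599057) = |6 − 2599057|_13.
d_13(6, 2599057) = 1/371293

Step 1 — x − y = 6 − 2599057 = -2599051. Step 2 — v_13(-2599051) = 5 (factor: -2599051 = −(13^5 · 7); the sign does not affect v_p). Step 3 — |x − y|_13 = 13^{-5} = 1/371293.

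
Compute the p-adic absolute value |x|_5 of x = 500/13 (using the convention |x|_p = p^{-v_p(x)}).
|500/13|_5 = 1/125

Step 1 — compute v_5(x) by factoring powers of 5 out of the numerator and denominator: v_5(500/13) = 3. Step 2 — apply |x|_p = p^{-v_p(x)} = 5^{-3} = 1/125.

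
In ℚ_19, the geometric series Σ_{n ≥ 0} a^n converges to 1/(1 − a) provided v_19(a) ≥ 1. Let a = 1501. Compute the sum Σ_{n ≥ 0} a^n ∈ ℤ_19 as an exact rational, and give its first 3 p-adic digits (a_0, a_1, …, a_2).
Σ a^n = 1/(1 − a) = -1/1500;  first 3 digits = (1, 3, 13)

v_19(a) = 1 ≥ 1, so the series converges in ℤ_19 to 1/(1 − a) = 1/(1 − 1501) = -1/1500. Expand this rational in ℤ_19: compute digits iteratively via d_i = x_i mod 19, x_{i+1} = (x_i − d_i)/19. The first 3 digits are (1, 3, 13).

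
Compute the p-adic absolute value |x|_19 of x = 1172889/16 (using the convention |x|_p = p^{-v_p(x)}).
|1172889/16|_19 = 1/130321

Step 1 — compute v_19(x) by factoring powers of 19 out of the numerator and denominator: v_19(1172889/16) = 4. Step 2 — apply |x|_p = p^{-v_p(x)} = 19^{-4} = 1/130321.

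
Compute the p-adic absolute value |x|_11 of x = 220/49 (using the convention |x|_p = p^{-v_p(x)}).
|220/49|_11 = 1/11

Step 1 — compute v_11(x) by factoring powers of 11 out of the numerator and denominator: v_11(220/49) = 1. Step 2 — apply |x|_p = p^{-v_p(x)} = 11^{-1} = 1/11.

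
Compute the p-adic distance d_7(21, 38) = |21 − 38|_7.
d_7(21, 38) = 1

Step 1 — x − y = 21 − 38 = -17. Step 2 — v_7(-17) = 0 (factor: -17 = −(7^0 · 17); the sign does not affect v_p). Step 3 — |x − y|_7 = 7^{0} = 1.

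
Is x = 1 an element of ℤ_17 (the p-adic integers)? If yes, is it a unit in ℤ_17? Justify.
x ∈ ℤ_17^× (unit); v_17(x) = 0

ℤ_17 = {x ∈ ℚ_17 : v_17(x) ≥ 0} and ℤ_17^× = {x ∈ ℤ_17 : v_17(x) = 0}. Here v_17(1) = v_17(num) − v_17(den) = 0; compare against these criteria.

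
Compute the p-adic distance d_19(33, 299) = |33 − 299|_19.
d_19(33, 299) = 1/19

Step 1 — x − y = 33 − 299 = -266. Step 2 — v_19(-266) = 1 (factor: -266 = −(19^1 · 14); the sign does not affect v_p). Step 3 — |x − y|_19 = 19^{-1} = 1/19.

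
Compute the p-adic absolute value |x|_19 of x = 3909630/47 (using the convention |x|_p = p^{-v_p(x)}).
|3909630/47|_19 = 1/130321

Step 1 — compute v_19(x) by factoring powers of 19 out of the numerator and denominator: v_19(3909630/47) = 4. Step 2 — apply |x|_p = p^{-v_p(x)} = 19^{-4} = 1/130321.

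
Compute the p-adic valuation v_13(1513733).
v_13(1513733) = 4

v_13(n) is the largest exponent k such that 13^k divides n. Factor out: 1513733 = 13^4 · 53. (Sign doesn't affect v_p.) So v_13(1513733) = 4.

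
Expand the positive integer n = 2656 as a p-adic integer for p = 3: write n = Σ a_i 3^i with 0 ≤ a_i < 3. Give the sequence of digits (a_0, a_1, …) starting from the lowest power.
(a_0, a_1, …) = (1, 0, 1, 2, 2, 1, 0, 1)

Repeated division by 3 gives the digits low-to-high: 2656 = 1 + 1·3^2 + 2·3^3 + 2·3^4 + 1·3^5 + 1·3^7. Digit sequence: (1, 0, 1, 2, 2, 1, 0, 1).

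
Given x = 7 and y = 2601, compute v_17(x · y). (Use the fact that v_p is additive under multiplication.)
v_17(18207) = 2

v_p(x) = 0 (factor: 7 = 17^0 · 7); v_p(y) = 2 (factor: 2601 = 17^2 · 9). Additivity: v_p(xy) = v_p(x) + v_p(y) = 0 + 2 = 2. (Direct check: xy = 18207 = 17^2 · (63).)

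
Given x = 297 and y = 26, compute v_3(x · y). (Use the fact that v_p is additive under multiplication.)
v_3(7722) = 3

v_p(x) = 3 (factor: 297 = 3^3 · 11); v_p(y) = 0 (factor: 26 = 3^0 · 26). Additivity: v_p(xy) = v_p(x) + v_p(y) = 3 + 0 = 3. (Direct check: xy = 7722 = 3^3 · (286).)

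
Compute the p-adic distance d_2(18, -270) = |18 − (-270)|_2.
d_2(18, -270) = 1/32

Step 1 — x − y = 18 − (-270) = 288. Step 2 — v_2(288) = 5 (factor: 288 = (2^5 · 9); the sign does not affect v_p). Step 3 — |x − y|_2 = 2^{-5} = 1/32.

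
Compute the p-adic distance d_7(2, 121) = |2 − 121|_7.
d_7(2, 121) = 1/7

Step 1 — x − y = 2 − 121 = -119. Step 2 — v_7(-119) = 1 (factor: -119 = −(7^1 · 17); the sign does not affect v_p). Step 3 — |x − y|_7 = 7^{-1} = 1/7.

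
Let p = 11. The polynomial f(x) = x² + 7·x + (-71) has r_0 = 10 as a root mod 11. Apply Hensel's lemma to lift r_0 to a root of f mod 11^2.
r_1 = 87 (mod 121)

Hensel: r_{i+1} = r_i − f(r_i)·(f′(r_i))^{-1} mod 11^{i+2}, f′(x) = 2x + 7. Iterate:
  r_0 = 10 (mod 11)
  r_1 = 87 (mod 121)
Final: r = 87 satisfies f(r) ≡ 0 mod 11^2.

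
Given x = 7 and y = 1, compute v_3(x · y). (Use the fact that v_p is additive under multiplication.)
v_3(7) = 0

v_p(x) = 0 (factor: 7 = 3^0 · 7); v_p(y) = 0 (factor: 1 = 3^0 · 1). Additivity: v_p(xy) = v_p(x) + v_p(y) = 0 + 0 = 0. (Direct check: xy = 7 = 3^0 · (7).)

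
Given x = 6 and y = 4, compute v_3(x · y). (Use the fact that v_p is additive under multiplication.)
v_3(24) = 1

v_p(x) = 1 (factor: 6 = 3^1 · 2); v_p(y) = 0 (factor: 4 = 3^0 · 4). Additivity: v_p(xy) = v_p(x) + v_p(y) = 1 + 0 = 1. (Direct check: xy = 24 = 3^1 · (8).)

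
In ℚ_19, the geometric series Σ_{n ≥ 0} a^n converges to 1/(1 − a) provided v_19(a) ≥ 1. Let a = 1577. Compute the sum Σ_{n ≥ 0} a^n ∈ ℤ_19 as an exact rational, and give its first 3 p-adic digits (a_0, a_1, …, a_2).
Σ a^n = 1/(1 − a) = -1/1576;  first 3 digits = (1, 7, 15)

v_19(a) = 1 ≥ 1, so the series converges in ℤ_19 to 1/(1 − a) = 1/(1 − 1577) = -1/1576. Expand this rational in ℤ_19: compute digits iteratively via d_i = x_i mod 19, x_{i+1} = (x_i − d_i)/19. The first 3 digits are (1, 7, 15).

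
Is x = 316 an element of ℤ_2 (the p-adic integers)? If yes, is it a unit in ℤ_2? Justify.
x ∈ ℤ_2 but not a unit; v_2(x) = 2 > 0

ℤ_2 = {x ∈ ℚ_2 : v_2(x) ≥ 0} and ℤ_2^× = {x ∈ ℤ_2 : v_2(x) = 0}. Here v_2(316) = v_2(num) − v_2(den) = 2; compare against these criteria.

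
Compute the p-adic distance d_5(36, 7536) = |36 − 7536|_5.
d_5(36, 7536) = 1/625

Step 1 — x − y = 36 − 7536 = -7500. Step 2 — v_5(-7500) = 4 (factor: -7500 = −(5^4 · 12); the sign does not affect v_p). Step 3 — |x − y|_5 = 5^{-4} = 1/625.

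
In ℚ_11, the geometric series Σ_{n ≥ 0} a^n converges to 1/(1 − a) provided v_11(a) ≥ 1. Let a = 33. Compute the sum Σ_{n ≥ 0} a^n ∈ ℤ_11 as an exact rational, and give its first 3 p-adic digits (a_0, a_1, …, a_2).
Σ a^n = 1/(1 − a) = -1/32;  first 3 digits = (1, 3, 9)

v_11(a) = 1 ≥ 1, so the series converges in ℤ_11 to 1/(1 − a) = 1/(1 − 33) = -1/32. Expand this rational in ℤ_11: compute digits iteratively via d_i = x_i mod 11, x_{i+1} = (x_i − d_i)/11. The first 3 digits are (1, 3, 9).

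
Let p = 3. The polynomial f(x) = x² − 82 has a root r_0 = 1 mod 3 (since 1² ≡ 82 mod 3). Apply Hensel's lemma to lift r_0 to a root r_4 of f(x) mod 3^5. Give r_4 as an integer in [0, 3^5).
r_4 = 163 (mod 243)

Hensel's recurrence: r_{i+1} = r_i − f(r_i)·(f′(r_i))^{-1} mod 3^{i+2}, with f′(x) = 2x. Iterate:
  r_0 = 1 (mod 3)
  r_1 = 1 (mod 9)
  r_2 = 1 (mod 27)
  r_3 = 1 (mod 81)
  r_4 = 163 (mod 243)
Final: r_4 = 163, and one checks f(r_4) ≡ 0 mod 3^5.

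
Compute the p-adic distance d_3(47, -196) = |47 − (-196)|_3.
d_3(47, -196) = 1/243

Step 1 — x − y = 47 − (-196) = 243. Step 2 — v_3(243) = 5 (factor: 243 = (3^5 · 1); the sign does not affect v_p). Step 3 — |x − y|_3 = 3^{-5} = 1/243.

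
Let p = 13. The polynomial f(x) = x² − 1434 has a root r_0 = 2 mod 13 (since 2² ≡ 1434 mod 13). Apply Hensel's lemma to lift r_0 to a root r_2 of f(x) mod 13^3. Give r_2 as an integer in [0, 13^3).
r_2 = 951 (mod 2197)

Hensel's recurrence: r_{i+1} = r_i − f(r_i)·(f′(r_i))^{-1} mod 13^{i+2}, with f′(x) = 2x. Iterate:
  r_0 = 2 (mod 13)
  r_1 = 106 (mod 169)
  r_2 = 951 (mod 2197)
Final: r_2 = 951, and one checks f(r_2) ≡ 0 mod 13^3.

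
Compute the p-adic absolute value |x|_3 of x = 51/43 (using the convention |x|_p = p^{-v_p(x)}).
|51/43|_3 = 1/3

Step 1 — compute v_3(x) by factoring powers of 3 out of the numerator and denominator: v_3(51/43) = 1. Step 2 — apply |x|_p = p^{-v_p(x)} = 3^{-1} = 1/3.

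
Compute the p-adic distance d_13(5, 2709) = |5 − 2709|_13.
d_13(5, 2709) = 1/169

Step 1 — x − y = 5 − 2709 = -2704. Step 2 — v_13(-2704) = 2 (factor: -2704 = −(13^2 · 16); the sign does not affect v_p). Step 3 — |x − y|_13 = 13^{-2} = 1/169.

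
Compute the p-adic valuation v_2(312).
v_2(312) = 3

v_2(n) is the largest exponent k such that 2^k divides n. Factor out: 312 = 2^3 · 39. (Sign doesn't affect v_p.) So v_2(312) = 3.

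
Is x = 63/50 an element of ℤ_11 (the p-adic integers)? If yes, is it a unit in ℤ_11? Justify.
x ∈ ℤ_11^× (unit); v_11(x) = 0

ℤ_11 = {x ∈ ℚ_11 : v_11(x) ≥ 0} and ℤ_11^× = {x ∈ ℤ_11 : v_11(x) = 0}. Here v_11(63/50) = v_11(num) − v_11(den) = 0; compare against these criteria.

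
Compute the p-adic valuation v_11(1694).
v_11(1694) = 2

v_11(n) is the largest exponent k such that 11^k divides n. Factor out: 1694 = 11^2 · 14. (Sign doesn't affect v_p.) So v_11(1694) = 2.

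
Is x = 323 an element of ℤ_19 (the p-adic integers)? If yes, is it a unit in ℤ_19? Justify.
x ∈ ℤ_19 but not a unit; v_19(x) = 1 > 0

ℤ_19 = {x ∈ ℚ_19 : v_19(x) ≥ 0} and ℤ_19^× = {x ∈ ℤ_19 : v_19(x) = 0}. Here v_19(323) = v_19(num) − v_19(den) = 1; compare against these criteria.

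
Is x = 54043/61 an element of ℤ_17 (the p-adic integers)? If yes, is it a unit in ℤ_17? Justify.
x ∈ ℤ_17 but not a unit; v_17(x) = 3 > 0

ℤ_17 = {x ∈ ℚ_17 : v_17(x) ≥ 0} and ℤ_17^× = {x ∈ ℤ_17 : v_17(x) = 0}. Here v_17(54043/61) = v_17(num) − v_17(den) = 3; compare against these criteria.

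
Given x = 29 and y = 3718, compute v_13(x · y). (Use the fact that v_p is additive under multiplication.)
v_13(107822) = 2

v_p(x) = 0 (factor: 29 = 13^0 · 29); v_p(y) = 2 (factor: 3718 = 13^2 · 22). Additivity: v_p(xy) = v_p(x) + v_p(y) = 0 + 2 = 2. (Direct check: xy = 107822 = 13^2 · (638).)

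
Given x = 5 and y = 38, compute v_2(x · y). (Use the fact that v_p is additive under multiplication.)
v_2(190) = 1

v_p(x) = 0 (factor: 5 = 2^0 · 5); v_p(y) = 1 (factor: 38 = 2^1 · 19). Additivity: v_p(xy) = v_p(x) + v_p(y) = 0 + 1 = 1. (Direct check: xy = 190 = 2^1 · (95).)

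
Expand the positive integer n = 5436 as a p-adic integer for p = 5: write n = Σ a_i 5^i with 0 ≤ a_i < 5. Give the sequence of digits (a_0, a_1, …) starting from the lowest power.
(a_0, a_1, …) = (1, 2, 2, 3, 3, 1)

Repeated division by 5 gives the digits low-to-high: 5436 = 1 + 2·5^1 + 2·5^2 + 3·5^3 + 3·5^4 + 1·5^5. Digit sequence: (1, 2, 2, 3, 3, 1).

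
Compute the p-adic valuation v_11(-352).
v_11(-352) = 1

v_11(n) is the largest exponent k such that 11^k divides n. Factor out: -352 = -11^1 · 32. (Sign doesn't affect v_p.) So v_11(-352) = 1.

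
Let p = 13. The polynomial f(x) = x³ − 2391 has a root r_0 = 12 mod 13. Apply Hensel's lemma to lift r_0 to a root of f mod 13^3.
r_2 = 2092 (mod 2197)

Hensel: r_{i+1} = r_i − f(r_i)/f′(r_i) mod 13^{i+2}, where f′(x) = 3x². Iterate:
  r_0 = 12 (mod 13)
  r_1 = 64 (mod 169)
  r_2 = 2092 (mod 2197)
Final: r = 2092 with f(r) ≡ 0 mod 13^3.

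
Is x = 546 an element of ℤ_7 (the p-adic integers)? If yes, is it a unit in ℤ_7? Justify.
x ∈ ℤ_7 but not a unit; v_7(x) = 1 > 0

ℤ_7 = {x ∈ ℚ_7 : v_7(x) ≥ 0} and ℤ_7^× = {x ∈ ℤ_7 : v_7(x) = 0}. Here v_7(546) = v_7(num) − v_7(den) = 1; compare against these criteria.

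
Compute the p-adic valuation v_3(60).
v_3(60) = 1

v_3(n) is the largest exponent k such that 3^k divides n. Factor out: 60 = 3^1 · 20. (Sign doesn't affect v_p.) So v_3(60) = 1.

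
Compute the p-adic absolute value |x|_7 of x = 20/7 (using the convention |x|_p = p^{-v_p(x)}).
|20/7|_7 = 7

Step 1 — compute v_7(x) by factoring powers of 7 out of the numerator and denominator: v_7(20/7) = -1. Step 2 — apply |x|_p = p^{-v_p(x)} = 7^{1} = 7.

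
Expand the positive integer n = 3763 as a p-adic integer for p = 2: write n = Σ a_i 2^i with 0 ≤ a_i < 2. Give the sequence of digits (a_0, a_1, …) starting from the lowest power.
(a_0, a_1, …) = (1, 1, 0, 0, 1, 1, 0, 1, 0, 1, 1, 1)

Repeated division by 2 gives the digits low-to-high: 3763 = 1 + 1·2^1 + 1·2^4 + 1·2^5 + 1·2^7 + 1·2^9 + 1·2^10 + 1·2^11. Digit sequence: (1, 1, 0, 0, 1, 1, 0, 1, 0, 1, 1, 1).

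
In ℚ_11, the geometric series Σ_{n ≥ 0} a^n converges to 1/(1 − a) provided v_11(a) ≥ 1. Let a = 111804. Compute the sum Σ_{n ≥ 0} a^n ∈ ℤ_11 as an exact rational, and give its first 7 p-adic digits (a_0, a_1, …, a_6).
Σ a^n = 1/(1 − a) = -1/111803;  first 7 digits = (1, 0, 0, 7, 7, 0, 5)

v_11(a) = 3 ≥ 1, so the series converges in ℤ_11 to 1/(1 − a) = 1/(1 − 111804) = -1/111803. Expand this rational in ℤ_11: compute digits iteratively via d_i = x_i mod 11, x_{i+1} = (x_i − d_i)/11. The first 7 digits are (1, 0, 0, 7, 7, 0, 5).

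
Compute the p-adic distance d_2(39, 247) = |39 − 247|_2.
d_2(39, 247) = 1/16

Step 1 — x − y = 39 − 247 = -208. Step 2 — v_2(-208) = 4 (factor: -208 = −(2^4 · 13); the sign does not affect v_p). Step 3 — |x − y|_2 = 2^{-4} = 1/16.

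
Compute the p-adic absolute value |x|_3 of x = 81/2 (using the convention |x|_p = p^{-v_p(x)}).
|81/2|_3 = 1/81

Step 1 — compute v_3(x) by factoring powers of 3 out of the numerator and denominator: v_3(81/2) = 4. Step 2 — apply |x|_p = p^{-v_p(x)} = 3^{-4} = 1/81.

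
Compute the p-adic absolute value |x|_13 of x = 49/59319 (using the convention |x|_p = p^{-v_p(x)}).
|49/59319|_13 = 2197

Step 1 — compute v_13(x) by factoring powers of 13 out of the numerator and denominator: v_13(49/59319) = -3. Step 2 — apply |x|_p = p^{-v_p(x)} = 13^{3} = 2197.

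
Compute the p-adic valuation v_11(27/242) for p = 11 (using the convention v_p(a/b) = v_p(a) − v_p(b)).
v_11(27/242) = -2

Factor powers of 11 from the numerator and denominator of the reduced fraction: 27 = 11^0 · 27 and 242 = 11^2 · 2. Apply v_p(a/b) = v_p(a) − v_p(b): v_11(27/242) = 0 − 2 = -2.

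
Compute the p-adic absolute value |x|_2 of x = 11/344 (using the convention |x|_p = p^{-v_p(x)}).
|11/344|_2 = 8

Step 1 — compute v_2(x) by factoring powers of 2 out of the numerator and denominator: v_2(11/344) = -3. Step 2 — apply |x|_p = p^{-v_p(x)} = 2^{3} = 8.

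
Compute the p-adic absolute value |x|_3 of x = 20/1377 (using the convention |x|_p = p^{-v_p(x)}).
|20/1377|_3 = 81

Step 1 — compute v_3(x) by factoring powers of 3 out of the numerator and denominator: v_3(20/1377) = -4. Step 2 — apply |x|_p = p^{-v_p(x)} = 3^{4} = 81.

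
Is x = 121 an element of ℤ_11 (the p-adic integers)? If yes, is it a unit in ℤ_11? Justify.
x ∈ ℤ_11 but not a unit; v_11(x) = 2 > 0

ℤ_11 = {x ∈ ℚ_11 : v_11(x) ≥ 0} and ℤ_11^× = {x ∈ ℤ_11 : v_11(x) = 0}. Here v_11(121) = v_11(num) − v_11(den) = 2; compare against these criteria.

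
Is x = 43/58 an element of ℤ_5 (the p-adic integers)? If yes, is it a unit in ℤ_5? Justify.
x ∈ ℤ_5^× (unit); v_5(x) = 0

ℤ_5 = {x ∈ ℚ_5 : v_5(x) ≥ 0} and ℤ_5^× = {x ∈ ℤ_5 : v_5(x) = 0}. Here v_5(43/58) = v_5(num) − v_5(den) = 0; compare against these criteria.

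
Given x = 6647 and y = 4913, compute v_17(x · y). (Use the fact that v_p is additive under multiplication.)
v_17(32656711) = 5

v_p(x) = 2 (factor: 6647 = 17^2 · 23); v_p(y) = 3 (factor: 4913 = 17^3 · 1). Additivity: v_p(xy) = v_p(x) + v_p(y) = 2 + 3 = 5. (Direct check: xy = 32656711 = 17^5 · (23).)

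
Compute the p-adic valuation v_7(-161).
v_7(-161) = 1

v_7(n) is the largest exponent k such that 7^k divides n. Factor out: -161 = -7^1 · 23. (Sign doesn't affect v_p.) So v_7(-161) = 1.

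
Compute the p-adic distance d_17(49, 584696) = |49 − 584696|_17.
d_17(49, 584696) = 1/83521

Step 1 — x − y = 49 − 584696 = -584647. Step 2 — v_17(-584647) = 4 (factor: -584647 = −(17^4 · 7); the sign does not affect v_p). Step 3 — |x − y|_17 = 17^{-4} = 1/83521.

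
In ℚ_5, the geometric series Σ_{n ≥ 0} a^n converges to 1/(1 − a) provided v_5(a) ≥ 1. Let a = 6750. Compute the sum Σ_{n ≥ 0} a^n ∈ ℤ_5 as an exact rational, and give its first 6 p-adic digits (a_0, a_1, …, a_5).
Σ a^n = 1/(1 − a) = -1/6749;  first 6 digits = (1, 0, 0, 4, 0, 2)

v_5(a) = 3 ≥ 1, so the series converges in ℤ_5 to 1/(1 − a) = 1/(1 − 6750) = -1/6749. Expand this rational in ℤ_5: compute digits iteratively via d_i = x_i mod 5, x_{i+1} = (x_i − d_i)/5. The first 6 digits are (1, 0, 0, 4, 0, 2).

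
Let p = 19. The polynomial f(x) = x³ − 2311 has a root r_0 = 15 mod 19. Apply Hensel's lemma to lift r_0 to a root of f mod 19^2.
r_1 = 53 (mod 361)

Hensel: r_{i+1} = r_i − f(r_i)/f′(r_i) mod 19^{i+2}, where f′(x) = 3x². Iterate:
  r_0 = 15 (mod 19)
  r_1 = 53 (mod 361)
Final: r = 53 with f(r) ≡ 0 mod 19^2.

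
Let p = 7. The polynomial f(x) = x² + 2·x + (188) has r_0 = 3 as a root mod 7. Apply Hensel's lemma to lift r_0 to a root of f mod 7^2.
r_1 = 45 (mod 49)

Hensel: r_{i+1} = r_i − f(r_i)·(f′(r_i))^{-1} mod 7^{i+2}, f′(x) = 2x + 2. Iterate:
  r_0 = 3 (mod 7)
  r_1 = 45 (mod 49)
Final: r = 45 satisfies f(r) ≡ 0 mod 7^2.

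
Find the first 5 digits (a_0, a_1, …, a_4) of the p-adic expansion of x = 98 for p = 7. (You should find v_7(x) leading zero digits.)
(a_0, …, a_4) = (0, 0, 2, 0, 0)

v_7(98) = 2, so a_0 = ... = a_1 = 0. Factor out: x = 7^2 · u with u = 2 a unit in ℤ_7. Expand u iteratively via a_{v+i} = u_i mod 7, u_{i+1} = (u_i − a_{v+i})/7:
  u_0 = 2;  a_2 = 2;  u_1 = (u_0 − 2)/7 = 0
  u_1 = 0;  a_3 = 0;  u_2 = (u_1 − 0)/7 = 0
  u_2 = 0;  a_4 = 0;  u_3 = (u_2 − 0)/7 = 0
Digits: (0, 0, 2, 0, 0).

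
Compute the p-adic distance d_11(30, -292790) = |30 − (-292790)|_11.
d_11(30, -292790) = 1/14641

Step 1 — x − y = 30 − (-292790) = 292820. Step 2 — v_11(292820) = 4 (factor: 292820 = (11^4 · 20); the sign does not affect v_p). Step 3 — |x − y|_11 = 11^{-4} = 1/14641.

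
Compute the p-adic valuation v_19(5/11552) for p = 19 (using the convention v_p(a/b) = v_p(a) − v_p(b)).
v_19(5/11552) = -2

Factor powers of 19 from the numerator and denominator of the reduced fraction: 5 = 19^0 · 5 and 11552 = 19^2 · 32. Apply v_p(a/b) = v_p(a) − v_p(b): v_19(5/11552) = 0 − 2 = -2.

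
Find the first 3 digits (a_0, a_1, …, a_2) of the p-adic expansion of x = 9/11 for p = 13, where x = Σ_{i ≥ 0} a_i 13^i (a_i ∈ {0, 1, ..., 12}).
(a_0, …, a_2) = (2, 7, 3)

v_13(9/11) = 0 (numerator and denominator both coprime to 13), so x ∈ ℤ_13^×. Compute digits iteratively via a_i = x_i mod 13, x_{i+1} = (x_i − a_i)/13, with x_0 = x:
  x_0 = 9/11;  a_0 = 2;  x_1 = (x_0 − 2)/13 = -1/11
  x_1 = -1/11;  a_1 = 7;  x_2 = (x_1 − 7)/13 = -6/11
  x_2 = -6/11;  a_2 = 3;  x_3 = (x_2 − 3)/13 = -3/11
Digits: (2, 7, 3).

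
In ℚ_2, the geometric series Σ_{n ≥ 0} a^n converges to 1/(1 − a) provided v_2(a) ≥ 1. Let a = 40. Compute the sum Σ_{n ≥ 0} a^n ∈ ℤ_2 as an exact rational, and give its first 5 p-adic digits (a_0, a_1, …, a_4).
Σ a^n = 1/(1 − a) = -1/39;  first 5 digits = (1, 0, 0, 1, 0)

v_2(a) = 3 ≥ 1, so the series converges in ℤ_2 to 1/(1 − a) = 1/(1 − 40) = -1/39. Expand this rational in ℤ_2: compute digits iteratively via d_i = x_i mod 2, x_{i+1} = (x_i − d_i)/2. The first 5 digits are (1, 0, 0, 1, 0).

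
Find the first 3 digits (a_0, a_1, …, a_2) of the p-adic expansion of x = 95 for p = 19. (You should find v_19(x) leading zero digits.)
(a_0, …, a_2) = (0, 5, 0)

v_19(95) = 1, so a_0 = ... = a_0 = 0. Factor out: x = 19^1 · u with u = 5 a unit in ℤ_19. Expand u iteratively via a_{v+i} = u_i mod 19, u_{i+1} = (u_i − a_{v+i})/19:
  u_0 = 5;  a_1 = 5;  u_1 = (u_0 − 5)/19 = 0
  u_1 = 0;  a_2 = 0;  u_2 = (u_1 − 0)/19 = 0
Digits: (0, 5, 0).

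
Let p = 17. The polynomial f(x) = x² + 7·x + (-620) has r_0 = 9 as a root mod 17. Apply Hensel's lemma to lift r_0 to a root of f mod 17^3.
r_2 = 4259 (mod 4913)

Hensel: r_{i+1} = r_i − f(r_i)·(f′(r_i))^{-1} mod 17^{i+2}, f′(x) = 2x + 7. Iterate:
  r_0 = 9 (mod 17)
  r_1 = 213 (mod 289)
  r_2 = 4259 (mod 4913)
Final: r = 4259 satisfies f(r) ≡ 0 mod 17^3.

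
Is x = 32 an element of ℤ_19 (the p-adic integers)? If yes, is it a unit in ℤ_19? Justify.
x ∈ ℤ_19^× (unit); v_19(x) = 0

ℤ_19 = {x ∈ ℚ_19 : v_19(x) ≥ 0} and ℤ_19^× = {x ∈ ℤ_19 : v_19(x) = 0}. Here v_19(32) = v_19(num) − v_19(den) = 0; compare against these criteria.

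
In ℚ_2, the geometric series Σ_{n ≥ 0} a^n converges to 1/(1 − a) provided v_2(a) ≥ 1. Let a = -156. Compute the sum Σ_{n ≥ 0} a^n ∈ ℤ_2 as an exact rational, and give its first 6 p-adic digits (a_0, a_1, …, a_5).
Σ a^n = 1/(1 − a) = 1/157;  first 6 digits = (1, 0, 1, 0, 1, 1)

v_2(a) = 2 ≥ 1, so the series converges in ℤ_2 to 1/(1 − a) = 1/(1 − (-156)) = 1/157. Expand this rational in ℤ_2: compute digits iteratively via d_i = x_i mod 2, x_{i+1} = (x_i − d_i)/2. The first 6 digits are (1, 0, 1, 0, 1, 1).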